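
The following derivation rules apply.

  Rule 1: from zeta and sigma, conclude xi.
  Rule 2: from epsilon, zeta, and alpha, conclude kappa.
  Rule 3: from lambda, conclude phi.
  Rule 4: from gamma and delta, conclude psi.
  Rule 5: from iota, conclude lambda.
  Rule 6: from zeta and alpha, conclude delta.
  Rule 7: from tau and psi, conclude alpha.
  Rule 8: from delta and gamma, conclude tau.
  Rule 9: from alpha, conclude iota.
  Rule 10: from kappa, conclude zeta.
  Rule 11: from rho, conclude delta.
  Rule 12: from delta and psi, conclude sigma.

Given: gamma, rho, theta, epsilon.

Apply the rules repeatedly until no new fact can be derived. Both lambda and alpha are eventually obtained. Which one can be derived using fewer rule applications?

alpha

alpha: From rho, Rule 11 gives delta. delta and gamma hold, so tau follows (Rule 8). gamma and delta hold, so psi follows (Rule 4). tau and psi hold, so alpha follows (Rule 7). [4 rule applications]
lambda: rho holds, so delta follows (Rule 11). delta and gamma hold, so tau follows (Rule 8). From gamma and delta, Rule 4 gives psi. tau and psi hold, so alpha follows (Rule 7). alpha holds, so iota follows (Rule 9). From iota, Rule 5 gives lambda. [6 rule applications]
alpha needs fewer.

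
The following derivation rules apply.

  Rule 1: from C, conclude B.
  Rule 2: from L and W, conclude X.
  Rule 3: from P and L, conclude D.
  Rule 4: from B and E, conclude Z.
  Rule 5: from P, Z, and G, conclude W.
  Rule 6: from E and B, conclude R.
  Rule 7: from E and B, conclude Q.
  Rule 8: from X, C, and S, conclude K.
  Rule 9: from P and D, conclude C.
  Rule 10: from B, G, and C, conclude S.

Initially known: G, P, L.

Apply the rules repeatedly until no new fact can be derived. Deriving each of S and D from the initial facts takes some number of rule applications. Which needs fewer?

D

D: From P and L, Rule 3 gives D. [1 rule application]
S: P and L hold, so D follows (Rule 3). P and D hold, so C follows (Rule 9). C holds, so B follows (Rule 1). B, G, and C hold, so S follows (Rule 10). [4 rule applications]
D needs fewer.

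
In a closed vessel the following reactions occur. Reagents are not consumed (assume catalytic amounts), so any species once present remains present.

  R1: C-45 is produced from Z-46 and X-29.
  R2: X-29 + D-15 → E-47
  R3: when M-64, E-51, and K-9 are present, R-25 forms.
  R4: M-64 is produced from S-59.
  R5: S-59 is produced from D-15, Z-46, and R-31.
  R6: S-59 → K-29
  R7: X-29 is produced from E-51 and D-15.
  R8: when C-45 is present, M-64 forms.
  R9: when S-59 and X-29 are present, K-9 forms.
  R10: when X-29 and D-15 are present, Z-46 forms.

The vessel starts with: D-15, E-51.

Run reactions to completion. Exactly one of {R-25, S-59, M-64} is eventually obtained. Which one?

M-64

E-51 and D-15 present → X-29 forms (R7).
X-29 and D-15 present → Z-46 forms (R10).
Z-46 and X-29 present → C-45 forms (R1).
C-45 present → M-64 forms (R8).
S-59 would need D-15, Z-46, and R-31 (R5), but R-31 never forms. R-25 would need M-64, E-51, and K-9 (R3), but K-9 never forms.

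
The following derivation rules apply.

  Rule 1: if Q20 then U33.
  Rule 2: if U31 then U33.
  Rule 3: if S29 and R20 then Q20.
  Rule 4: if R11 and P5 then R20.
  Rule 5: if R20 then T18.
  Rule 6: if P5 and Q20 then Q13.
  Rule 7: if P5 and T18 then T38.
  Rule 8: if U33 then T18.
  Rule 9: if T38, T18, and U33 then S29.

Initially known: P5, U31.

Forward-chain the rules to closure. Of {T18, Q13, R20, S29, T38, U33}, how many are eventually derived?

4

From U31, Rule 2 gives U33.
U33 holds, so T18 follows (Rule 8).
P5 and T18 hold, so T38 follows (Rule 7).
T38, T18, and U33 hold, so S29 follows (Rule 9).
T18: reached.
Q13 would need P5 and Q20 (Rule 6), but Q20 is never established.
R20 would need R11 and P5 (Rule 4), but R11 is never established.
S29: reached.
T38: reached.
U33: reached.
Reached: T18, S29, T38, and U33 — 4 of the 6.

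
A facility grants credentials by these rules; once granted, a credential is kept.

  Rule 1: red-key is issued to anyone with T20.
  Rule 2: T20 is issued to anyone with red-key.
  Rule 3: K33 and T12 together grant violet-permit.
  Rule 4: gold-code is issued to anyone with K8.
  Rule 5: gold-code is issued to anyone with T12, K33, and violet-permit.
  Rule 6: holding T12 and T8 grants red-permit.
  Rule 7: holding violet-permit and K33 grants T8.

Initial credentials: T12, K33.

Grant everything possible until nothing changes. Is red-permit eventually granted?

Yes

Holding K33 and T12 grants violet-permit (Rule 3).
Holding violet-permit and K33 grants T8 (Rule 7).
Holding T12 and T8 grants red-permit (Rule 6).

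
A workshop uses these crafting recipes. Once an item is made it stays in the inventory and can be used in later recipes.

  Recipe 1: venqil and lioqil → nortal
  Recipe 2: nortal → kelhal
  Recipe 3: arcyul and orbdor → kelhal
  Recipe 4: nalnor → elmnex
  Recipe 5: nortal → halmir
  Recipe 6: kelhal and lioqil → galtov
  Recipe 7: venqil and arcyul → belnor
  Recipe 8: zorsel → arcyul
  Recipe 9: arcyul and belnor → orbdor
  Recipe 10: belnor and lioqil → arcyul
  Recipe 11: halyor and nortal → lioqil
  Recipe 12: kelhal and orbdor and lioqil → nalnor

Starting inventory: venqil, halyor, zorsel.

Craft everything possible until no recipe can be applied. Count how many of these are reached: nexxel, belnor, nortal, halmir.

1

zorsel → arcyul (Recipe 8).
venqil and arcyul → belnor (Recipe 7).
No rule produces nexxel, and it is not given.
belnor: reached.
nortal would need venqil and lioqil (Recipe 1), but lioqil is never obtained.
halmir would need nortal (Recipe 5), but nortal is never obtained.
Reached: belnor — 1 of the 4.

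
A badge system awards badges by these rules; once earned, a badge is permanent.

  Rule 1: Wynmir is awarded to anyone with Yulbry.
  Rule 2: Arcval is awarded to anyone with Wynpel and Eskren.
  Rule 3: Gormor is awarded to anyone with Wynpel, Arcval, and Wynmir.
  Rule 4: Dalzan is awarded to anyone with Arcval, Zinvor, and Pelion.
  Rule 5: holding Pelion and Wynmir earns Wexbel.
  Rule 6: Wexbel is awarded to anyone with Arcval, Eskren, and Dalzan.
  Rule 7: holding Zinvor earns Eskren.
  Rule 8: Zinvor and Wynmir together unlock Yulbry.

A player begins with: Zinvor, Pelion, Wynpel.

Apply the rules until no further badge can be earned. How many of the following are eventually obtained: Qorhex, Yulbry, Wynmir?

0

No rule produces Qorhex, and it is not given.
Yulbry would need Zinvor and Wynmir (Rule 8), but Wynmir is never earned.
Wynmir would need Yulbry (Rule 1), but Yulbry is never earned.
None of the 3 are reached.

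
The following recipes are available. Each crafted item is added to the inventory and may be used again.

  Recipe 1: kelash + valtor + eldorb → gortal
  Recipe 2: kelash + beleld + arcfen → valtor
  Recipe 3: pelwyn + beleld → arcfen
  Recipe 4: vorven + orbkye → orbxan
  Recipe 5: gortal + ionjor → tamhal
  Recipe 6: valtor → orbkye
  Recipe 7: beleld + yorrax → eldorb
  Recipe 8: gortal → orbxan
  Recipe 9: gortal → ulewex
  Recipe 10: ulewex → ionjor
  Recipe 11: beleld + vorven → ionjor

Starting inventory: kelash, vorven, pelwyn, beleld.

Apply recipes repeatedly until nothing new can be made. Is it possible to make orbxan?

Yes

Using Recipe 3, pelwyn and beleld make arcfen.
kelash + beleld + arcfen → valtor (Recipe 2).
Using Recipe 6, valtor makes orbkye.
vorven + orbkye → orbxan (Recipe 4).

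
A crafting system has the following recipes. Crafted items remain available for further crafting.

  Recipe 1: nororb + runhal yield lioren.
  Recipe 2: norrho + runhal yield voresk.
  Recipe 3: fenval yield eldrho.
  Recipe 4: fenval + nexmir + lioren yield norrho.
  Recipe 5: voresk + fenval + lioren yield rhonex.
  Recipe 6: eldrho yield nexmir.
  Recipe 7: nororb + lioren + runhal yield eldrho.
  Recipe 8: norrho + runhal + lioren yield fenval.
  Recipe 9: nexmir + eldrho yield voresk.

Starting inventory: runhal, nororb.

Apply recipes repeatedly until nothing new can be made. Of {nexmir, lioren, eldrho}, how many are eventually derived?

3

nororb + runhal → lioren (Recipe 1).
nororb + lioren + runhal → eldrho (Recipe 7).
eldrho → nexmir (Recipe 6).
nexmir: reached.
lioren: reached.
eldrho: reached.
All 3 are reached.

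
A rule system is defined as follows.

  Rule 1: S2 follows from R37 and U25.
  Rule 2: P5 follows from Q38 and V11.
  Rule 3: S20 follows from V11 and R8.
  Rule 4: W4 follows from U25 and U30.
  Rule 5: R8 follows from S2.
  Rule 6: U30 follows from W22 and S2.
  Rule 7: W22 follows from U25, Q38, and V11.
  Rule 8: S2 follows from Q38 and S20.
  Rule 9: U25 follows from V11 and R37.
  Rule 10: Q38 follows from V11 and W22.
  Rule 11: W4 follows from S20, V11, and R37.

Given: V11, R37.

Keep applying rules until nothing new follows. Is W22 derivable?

W22 would need U25, Q38, and V11 (Rule 7), but Q38 is never established.

No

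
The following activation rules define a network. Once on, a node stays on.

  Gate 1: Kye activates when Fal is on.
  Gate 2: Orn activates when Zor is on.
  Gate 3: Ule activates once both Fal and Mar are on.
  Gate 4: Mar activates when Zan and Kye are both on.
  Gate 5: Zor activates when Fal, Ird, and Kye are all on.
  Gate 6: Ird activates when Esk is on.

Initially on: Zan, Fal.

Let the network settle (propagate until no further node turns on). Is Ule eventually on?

Fal is on, so Kye activates (Gate 1).
Zan and Kye are on, so Mar activates (Gate 4).
Fal and Mar are on, so Ule activates (Gate 3).

Yes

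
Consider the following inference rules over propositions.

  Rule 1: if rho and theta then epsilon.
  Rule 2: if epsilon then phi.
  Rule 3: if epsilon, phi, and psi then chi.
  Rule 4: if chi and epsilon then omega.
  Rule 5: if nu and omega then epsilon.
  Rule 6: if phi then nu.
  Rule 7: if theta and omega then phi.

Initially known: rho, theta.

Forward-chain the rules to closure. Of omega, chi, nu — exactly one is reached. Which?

rho and theta hold, so epsilon follows (Rule 1).
From epsilon, Rule 2 gives phi.
phi holds, so nu follows (Rule 6).
chi would need epsilon, phi, and psi (Rule 3), but psi is never established. omega would need chi and epsilon (Rule 4), but chi is never established.

nu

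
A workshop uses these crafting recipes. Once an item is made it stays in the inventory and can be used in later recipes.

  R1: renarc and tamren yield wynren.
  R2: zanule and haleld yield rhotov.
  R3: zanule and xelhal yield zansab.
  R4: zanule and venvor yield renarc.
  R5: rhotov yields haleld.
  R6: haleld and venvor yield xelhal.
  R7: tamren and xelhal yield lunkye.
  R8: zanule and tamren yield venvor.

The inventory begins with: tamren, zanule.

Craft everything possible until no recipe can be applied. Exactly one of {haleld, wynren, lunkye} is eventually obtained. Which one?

wynren

Using R8, zanule and tamren make venvor.
Using R4, zanule and venvor make renarc.
renarc and tamren → wynren (R1).
haleld would need rhotov (R5), but rhotov is never obtained. lunkye would need tamren and xelhal (R7), but xelhal is never obtained.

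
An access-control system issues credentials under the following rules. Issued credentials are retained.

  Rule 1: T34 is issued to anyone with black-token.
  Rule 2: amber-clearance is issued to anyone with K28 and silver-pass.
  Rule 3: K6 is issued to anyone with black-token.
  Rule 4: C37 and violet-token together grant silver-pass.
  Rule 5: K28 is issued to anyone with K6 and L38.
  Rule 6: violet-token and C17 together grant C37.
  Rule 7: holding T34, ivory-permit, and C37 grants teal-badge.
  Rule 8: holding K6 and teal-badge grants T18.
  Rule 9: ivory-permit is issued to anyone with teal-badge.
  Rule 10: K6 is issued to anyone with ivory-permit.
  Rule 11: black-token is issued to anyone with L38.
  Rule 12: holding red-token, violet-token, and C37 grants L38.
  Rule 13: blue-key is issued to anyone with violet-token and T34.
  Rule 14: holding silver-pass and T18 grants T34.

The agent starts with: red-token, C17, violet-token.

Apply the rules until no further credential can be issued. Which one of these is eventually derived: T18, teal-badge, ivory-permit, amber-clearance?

Holding violet-token and C17 grants C37 (Rule 6).
Holding red-token, violet-token, and C37 grants L38 (Rule 12).
Holding C37 and violet-token grants silver-pass (Rule 4).
Holding L38 grants black-token (Rule 11).
Holding black-token grants K6 (Rule 3).
Holding K6 and L38 grants K28 (Rule 5).
Holding K28 and silver-pass grants amber-clearance (Rule 2).
ivory-permit would need teal-badge (Rule 9), but teal-badge is never granted. T18 would need K6 and teal-badge (Rule 8), but teal-badge is never granted. teal-badge would need T34, ivory-permit, and C37 (Rule 7), but ivory-permit is never granted.

amber-clearance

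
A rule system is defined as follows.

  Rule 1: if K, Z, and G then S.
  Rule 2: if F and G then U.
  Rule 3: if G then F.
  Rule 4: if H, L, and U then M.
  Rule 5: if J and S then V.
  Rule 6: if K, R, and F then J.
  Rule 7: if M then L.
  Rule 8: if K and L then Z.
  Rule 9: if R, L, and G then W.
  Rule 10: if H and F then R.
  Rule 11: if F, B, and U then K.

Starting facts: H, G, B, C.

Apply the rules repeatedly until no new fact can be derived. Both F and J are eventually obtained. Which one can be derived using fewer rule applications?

F

F: G holds, so F follows (Rule 3). [1 rule application]
J: From G, Rule 3 gives F. F and G hold, so U follows (Rule 2). From H and F, Rule 10 gives R. F, B, and U hold, so K follows (Rule 11). From K, R, and F, Rule 6 gives J. [5 rule applications]
F needs fewer.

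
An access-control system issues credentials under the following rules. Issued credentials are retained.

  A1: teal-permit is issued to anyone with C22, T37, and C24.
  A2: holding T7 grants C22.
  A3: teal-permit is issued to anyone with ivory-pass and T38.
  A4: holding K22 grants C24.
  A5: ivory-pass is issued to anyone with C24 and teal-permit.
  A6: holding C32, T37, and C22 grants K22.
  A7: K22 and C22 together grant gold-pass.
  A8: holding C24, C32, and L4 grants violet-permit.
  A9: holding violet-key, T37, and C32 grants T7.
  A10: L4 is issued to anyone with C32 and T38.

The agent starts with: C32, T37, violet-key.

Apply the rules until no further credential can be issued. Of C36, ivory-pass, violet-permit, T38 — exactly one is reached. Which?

ivory-pass

Holding violet-key, T37, and C32 grants T7 (A9).
Holding T7 grants C22 (A2).
Holding C32, T37, and C22 grants K22 (A6).
Holding K22 grants C24 (A4).
Holding C22, T37, and C24 grants teal-permit (A1).
Holding C24 and teal-permit grants ivory-pass (A5).
No rule produces T38, and it is not given. No rule produces C36, and it is not given. violet-permit would need C24, C32, and L4 (A8), but L4 is never granted.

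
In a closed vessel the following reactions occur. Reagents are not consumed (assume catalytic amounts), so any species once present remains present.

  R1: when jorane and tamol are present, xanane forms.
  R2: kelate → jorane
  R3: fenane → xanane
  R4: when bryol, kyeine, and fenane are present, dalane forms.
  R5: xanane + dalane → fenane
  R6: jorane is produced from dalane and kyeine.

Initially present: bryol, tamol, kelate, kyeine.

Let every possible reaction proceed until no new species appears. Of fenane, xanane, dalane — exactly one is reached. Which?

xanane

kelate present → jorane forms (R2).
jorane and tamol present → xanane forms (R1).
dalane would need bryol, kyeine, and fenane (R4), but fenane never forms. fenane would need xanane and dalane (R5), but dalane never forms.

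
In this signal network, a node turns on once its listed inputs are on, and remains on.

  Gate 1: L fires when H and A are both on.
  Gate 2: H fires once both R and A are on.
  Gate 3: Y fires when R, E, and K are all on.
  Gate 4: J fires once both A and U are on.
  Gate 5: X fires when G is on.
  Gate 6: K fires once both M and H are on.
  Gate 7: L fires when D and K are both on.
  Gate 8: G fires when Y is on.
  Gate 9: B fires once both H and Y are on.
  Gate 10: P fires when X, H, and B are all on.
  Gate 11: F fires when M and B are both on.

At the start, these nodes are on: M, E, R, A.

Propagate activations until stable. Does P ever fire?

R and A are on, so H fires (Gate 2).
Gate 6: M and H on → K on.
Gate 3: R, E, and K on → Y on.
Gate 9: H and Y on → B on.
Gate 8: Y on → G on.
G is on, so X fires (Gate 5).
Gate 10: X, H, and B on → P on.

Yes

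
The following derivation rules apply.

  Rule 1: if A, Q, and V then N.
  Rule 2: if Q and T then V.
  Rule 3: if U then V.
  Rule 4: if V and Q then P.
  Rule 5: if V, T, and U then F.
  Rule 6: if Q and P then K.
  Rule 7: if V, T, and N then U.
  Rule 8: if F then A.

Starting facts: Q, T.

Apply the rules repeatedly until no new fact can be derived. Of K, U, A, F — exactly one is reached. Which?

K

Q and T hold, so V follows (Rule 2).
V and Q hold, so P follows (Rule 4).
Q and P hold, so K follows (Rule 6).
U would need V, T, and N (Rule 7), but N is never established. F would need V, T, and U (Rule 5), but U is never established. A would need F (Rule 8), but F is never established.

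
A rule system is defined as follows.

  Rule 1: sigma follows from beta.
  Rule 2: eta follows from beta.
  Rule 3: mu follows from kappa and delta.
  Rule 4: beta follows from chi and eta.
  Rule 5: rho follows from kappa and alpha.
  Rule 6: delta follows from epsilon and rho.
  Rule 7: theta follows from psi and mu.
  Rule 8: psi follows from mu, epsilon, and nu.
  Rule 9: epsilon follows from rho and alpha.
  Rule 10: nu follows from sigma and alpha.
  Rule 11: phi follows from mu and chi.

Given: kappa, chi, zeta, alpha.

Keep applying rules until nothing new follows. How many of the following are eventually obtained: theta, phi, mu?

2

From kappa and alpha, Rule 5 gives rho.
rho and alpha hold, so epsilon follows (Rule 9).
From epsilon and rho, Rule 6 gives delta.
kappa and delta hold, so mu follows (Rule 3).
mu and chi hold, so phi follows (Rule 11).
theta would need psi and mu (Rule 7), but psi is never established.
phi: reached.
mu: reached.
Reached: phi and mu — 2 of the 3.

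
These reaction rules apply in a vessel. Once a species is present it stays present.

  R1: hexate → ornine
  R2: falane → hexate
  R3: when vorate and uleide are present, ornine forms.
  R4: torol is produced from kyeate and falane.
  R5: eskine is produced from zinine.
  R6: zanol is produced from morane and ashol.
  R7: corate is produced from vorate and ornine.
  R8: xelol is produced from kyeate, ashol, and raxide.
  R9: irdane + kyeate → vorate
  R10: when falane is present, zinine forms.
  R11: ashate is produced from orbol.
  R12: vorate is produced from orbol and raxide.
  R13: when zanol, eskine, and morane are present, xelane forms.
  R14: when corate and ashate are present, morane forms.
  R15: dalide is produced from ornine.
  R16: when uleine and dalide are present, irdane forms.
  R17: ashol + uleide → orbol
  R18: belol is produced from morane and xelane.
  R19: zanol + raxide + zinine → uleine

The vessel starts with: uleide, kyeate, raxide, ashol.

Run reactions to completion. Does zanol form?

Yes

ashol and uleide present → orbol forms (R17).
orbol and raxide present → vorate forms (R12).
orbol present → ashate forms (R11).
vorate and uleide present → ornine forms (R3).
vorate and ornine present → corate forms (R7).
corate and ashate present → morane forms (R14).
morane and ashol present → zanol forms (R6).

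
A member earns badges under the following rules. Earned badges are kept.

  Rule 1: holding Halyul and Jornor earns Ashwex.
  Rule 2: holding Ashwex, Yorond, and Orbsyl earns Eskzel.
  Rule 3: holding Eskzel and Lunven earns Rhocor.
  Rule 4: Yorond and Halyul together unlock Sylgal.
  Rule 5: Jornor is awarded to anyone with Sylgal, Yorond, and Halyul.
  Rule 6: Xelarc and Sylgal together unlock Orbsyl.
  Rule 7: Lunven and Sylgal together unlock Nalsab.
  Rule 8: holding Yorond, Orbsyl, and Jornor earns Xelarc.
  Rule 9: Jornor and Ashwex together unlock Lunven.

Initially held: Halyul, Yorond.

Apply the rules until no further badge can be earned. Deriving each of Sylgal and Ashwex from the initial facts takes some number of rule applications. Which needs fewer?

Sylgal: With Yorond and Halyul, Sylgal is earned (Rule 4). [1 rule application]
Ashwex: With Yorond and Halyul, Sylgal is earned (Rule 4). With Sylgal, Yorond, and Halyul, Jornor is earned (Rule 5). With Halyul and Jornor, Ashwex is earned (Rule 1). [3 rule applications]
Sylgal needs fewer.

Sylgal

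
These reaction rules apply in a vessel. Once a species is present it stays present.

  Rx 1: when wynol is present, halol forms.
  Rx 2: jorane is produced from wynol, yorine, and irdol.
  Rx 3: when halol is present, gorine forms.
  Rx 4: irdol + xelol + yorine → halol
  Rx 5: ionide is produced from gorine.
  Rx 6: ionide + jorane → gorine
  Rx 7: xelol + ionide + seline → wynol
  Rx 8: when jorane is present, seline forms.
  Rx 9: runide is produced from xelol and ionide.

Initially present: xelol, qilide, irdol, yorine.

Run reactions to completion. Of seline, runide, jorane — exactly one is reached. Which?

irdol, xelol, and yorine present → halol forms (Rx 4).
halol present → gorine forms (Rx 3).
gorine present → ionide forms (Rx 5).
xelol and ionide present → runide forms (Rx 9).
seline would need jorane (Rx 8), but jorane never forms. jorane would need wynol, yorine, and irdol (Rx 2), but wynol never forms.

runide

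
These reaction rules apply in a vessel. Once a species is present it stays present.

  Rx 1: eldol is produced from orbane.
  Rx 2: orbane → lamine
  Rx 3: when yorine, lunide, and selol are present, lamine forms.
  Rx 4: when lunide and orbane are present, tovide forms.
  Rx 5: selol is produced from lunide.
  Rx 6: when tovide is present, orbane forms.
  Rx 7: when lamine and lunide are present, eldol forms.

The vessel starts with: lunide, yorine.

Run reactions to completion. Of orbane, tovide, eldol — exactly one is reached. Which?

eldol

lunide present → selol forms (Rx 5).
yorine, lunide, and selol present → lamine forms (Rx 3).
lamine and lunide present → eldol forms (Rx 7).
tovide would need lunide and orbane (Rx 4), but orbane never forms. orbane would need tovide (Rx 6), but tovide never forms.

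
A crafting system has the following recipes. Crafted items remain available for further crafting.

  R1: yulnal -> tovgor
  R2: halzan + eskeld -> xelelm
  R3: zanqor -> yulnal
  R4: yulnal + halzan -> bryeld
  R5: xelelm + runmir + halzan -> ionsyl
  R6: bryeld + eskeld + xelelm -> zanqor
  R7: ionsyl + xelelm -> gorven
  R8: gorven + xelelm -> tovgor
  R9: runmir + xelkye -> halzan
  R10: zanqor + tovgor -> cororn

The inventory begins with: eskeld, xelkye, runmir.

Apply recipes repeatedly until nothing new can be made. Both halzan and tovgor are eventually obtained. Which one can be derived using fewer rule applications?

halzan

halzan: Using R9, runmir and xelkye make halzan. [1 rule application]
tovgor: runmir + xelkye -> halzan (R9). halzan + eskeld -> xelelm (R2). Using R5, xelelm, runmir, and halzan make ionsyl. Using R7, ionsyl and xelelm make gorven. gorven + xelelm -> tovgor (R8). [5 rule applications]
halzan needs fewer.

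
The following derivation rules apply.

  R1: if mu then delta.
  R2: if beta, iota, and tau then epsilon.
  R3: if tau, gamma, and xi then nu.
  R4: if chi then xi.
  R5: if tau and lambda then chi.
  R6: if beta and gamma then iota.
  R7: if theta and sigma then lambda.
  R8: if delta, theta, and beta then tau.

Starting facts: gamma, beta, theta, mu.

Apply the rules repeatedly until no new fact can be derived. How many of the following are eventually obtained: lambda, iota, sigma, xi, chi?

1

beta and gamma hold, so iota follows (R6).
lambda would need theta and sigma (R7), but sigma is never established.
iota: reached.
No rule produces sigma, and it is not given.
xi would need chi (R4), but chi is never established.
chi would need tau and lambda (R5), but lambda is never established.
Reached: iota — 1 of the 5.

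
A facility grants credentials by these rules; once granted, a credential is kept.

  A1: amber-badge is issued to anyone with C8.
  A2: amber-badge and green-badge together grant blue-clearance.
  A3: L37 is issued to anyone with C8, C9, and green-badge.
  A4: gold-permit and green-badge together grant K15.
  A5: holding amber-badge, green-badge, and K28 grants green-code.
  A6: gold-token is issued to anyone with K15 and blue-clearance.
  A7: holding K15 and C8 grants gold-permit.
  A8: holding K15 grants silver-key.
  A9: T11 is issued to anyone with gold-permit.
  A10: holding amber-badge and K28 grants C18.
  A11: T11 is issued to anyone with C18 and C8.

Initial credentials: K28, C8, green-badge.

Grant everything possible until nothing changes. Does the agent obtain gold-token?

gold-token would need K15 and blue-clearance (A6), but K15 is never granted.

No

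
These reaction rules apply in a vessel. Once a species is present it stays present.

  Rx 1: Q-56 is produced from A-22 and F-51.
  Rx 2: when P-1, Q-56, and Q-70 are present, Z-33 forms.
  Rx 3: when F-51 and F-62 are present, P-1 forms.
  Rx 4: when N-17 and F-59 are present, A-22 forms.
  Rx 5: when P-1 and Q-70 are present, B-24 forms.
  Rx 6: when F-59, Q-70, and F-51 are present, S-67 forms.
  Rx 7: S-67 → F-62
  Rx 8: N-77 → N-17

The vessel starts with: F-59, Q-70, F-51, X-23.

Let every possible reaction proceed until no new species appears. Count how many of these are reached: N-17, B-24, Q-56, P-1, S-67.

F-59, Q-70, and F-51 present → S-67 forms (Rx 6).
S-67 present → F-62 forms (Rx 7).
F-51 and F-62 present → P-1 forms (Rx 3).
P-1 and Q-70 present → B-24 forms (Rx 5).
N-17 would need N-77 (Rx 8), but N-77 never forms.
B-24: reached.
Q-56 would need A-22 and F-51 (Rx 1), but A-22 never forms.
P-1: reached.
S-67: reached.
Reached: B-24, P-1, and S-67 — 3 of the 5.

3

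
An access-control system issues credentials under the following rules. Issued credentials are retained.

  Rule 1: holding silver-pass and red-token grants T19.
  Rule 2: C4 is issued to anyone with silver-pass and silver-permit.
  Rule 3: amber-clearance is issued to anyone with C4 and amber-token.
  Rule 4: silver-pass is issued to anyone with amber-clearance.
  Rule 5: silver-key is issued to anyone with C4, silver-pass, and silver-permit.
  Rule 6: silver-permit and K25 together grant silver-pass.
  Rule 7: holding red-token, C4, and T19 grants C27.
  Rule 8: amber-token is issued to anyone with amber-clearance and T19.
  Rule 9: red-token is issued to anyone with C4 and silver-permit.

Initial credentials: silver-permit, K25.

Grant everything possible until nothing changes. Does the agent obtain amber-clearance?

amber-clearance would need C4 and amber-token (Rule 3), but amber-token is never granted.

No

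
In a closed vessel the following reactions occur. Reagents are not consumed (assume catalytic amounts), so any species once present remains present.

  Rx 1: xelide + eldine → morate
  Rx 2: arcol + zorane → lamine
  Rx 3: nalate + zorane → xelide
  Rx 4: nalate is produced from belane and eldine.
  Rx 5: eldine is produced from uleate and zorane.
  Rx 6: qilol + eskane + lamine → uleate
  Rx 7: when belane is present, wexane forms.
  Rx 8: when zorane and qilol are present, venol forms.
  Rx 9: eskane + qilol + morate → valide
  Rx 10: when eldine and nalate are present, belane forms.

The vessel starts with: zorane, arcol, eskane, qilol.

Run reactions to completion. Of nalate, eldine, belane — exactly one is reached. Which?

arcol and zorane present → lamine forms (Rx 2).
qilol, eskane, and lamine present → uleate forms (Rx 6).
uleate and zorane present → eldine forms (Rx 5).
belane would need eldine and nalate (Rx 10), but nalate never forms. nalate would need belane and eldine (Rx 4), but belane never forms.

eldine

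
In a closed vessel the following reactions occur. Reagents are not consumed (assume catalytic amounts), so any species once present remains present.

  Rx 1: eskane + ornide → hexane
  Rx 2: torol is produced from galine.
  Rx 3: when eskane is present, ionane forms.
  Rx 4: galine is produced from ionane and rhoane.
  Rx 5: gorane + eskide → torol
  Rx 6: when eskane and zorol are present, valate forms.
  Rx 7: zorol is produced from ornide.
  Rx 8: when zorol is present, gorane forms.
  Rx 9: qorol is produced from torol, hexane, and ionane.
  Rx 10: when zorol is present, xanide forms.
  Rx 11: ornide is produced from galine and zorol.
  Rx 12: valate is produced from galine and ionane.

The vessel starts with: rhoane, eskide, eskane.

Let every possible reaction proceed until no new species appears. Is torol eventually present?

Yes

eskane present → ionane forms (Rx 3).
ionane and rhoane present → galine forms (Rx 4).
galine present → torol forms (Rx 2).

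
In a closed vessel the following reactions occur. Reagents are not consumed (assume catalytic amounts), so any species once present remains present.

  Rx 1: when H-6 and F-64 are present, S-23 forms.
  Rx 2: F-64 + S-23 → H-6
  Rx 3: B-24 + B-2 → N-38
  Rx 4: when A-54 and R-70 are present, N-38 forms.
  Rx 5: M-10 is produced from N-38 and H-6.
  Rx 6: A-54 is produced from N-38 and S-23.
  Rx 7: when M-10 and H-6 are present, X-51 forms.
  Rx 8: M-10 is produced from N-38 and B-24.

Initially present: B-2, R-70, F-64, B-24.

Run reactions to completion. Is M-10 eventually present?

B-24 and B-2 present → N-38 forms (Rx 3).
N-38 and B-24 present → M-10 forms (Rx 8).

Yes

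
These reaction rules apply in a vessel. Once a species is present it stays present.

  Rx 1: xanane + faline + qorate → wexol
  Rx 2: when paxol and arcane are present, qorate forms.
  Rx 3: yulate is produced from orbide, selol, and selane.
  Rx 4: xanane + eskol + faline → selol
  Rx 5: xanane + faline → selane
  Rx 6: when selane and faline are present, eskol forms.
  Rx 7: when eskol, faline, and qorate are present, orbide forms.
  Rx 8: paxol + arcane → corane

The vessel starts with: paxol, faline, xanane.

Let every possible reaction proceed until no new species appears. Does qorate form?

No

qorate would need paxol and arcane (Rx 2), but arcane never forms.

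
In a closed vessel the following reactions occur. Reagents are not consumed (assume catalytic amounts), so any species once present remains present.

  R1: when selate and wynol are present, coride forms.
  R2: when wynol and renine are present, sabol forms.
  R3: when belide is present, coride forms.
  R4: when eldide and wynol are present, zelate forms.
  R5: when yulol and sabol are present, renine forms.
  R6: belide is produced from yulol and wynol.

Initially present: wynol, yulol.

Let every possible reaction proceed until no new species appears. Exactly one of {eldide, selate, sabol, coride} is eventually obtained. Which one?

coride

yulol and wynol present → belide forms (R6).
belide present → coride forms (R3).
sabol would need wynol and renine (R2), but renine never forms. No rule produces selate, and it is not given. No rule produces eldide, and it is not given.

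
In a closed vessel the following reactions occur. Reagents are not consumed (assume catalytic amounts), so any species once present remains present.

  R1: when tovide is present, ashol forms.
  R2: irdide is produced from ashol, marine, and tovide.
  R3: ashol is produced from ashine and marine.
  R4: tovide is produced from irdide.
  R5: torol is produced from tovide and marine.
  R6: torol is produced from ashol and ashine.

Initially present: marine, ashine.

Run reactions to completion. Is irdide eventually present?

irdide would need ashol, marine, and tovide (R2), but tovide never forms.

No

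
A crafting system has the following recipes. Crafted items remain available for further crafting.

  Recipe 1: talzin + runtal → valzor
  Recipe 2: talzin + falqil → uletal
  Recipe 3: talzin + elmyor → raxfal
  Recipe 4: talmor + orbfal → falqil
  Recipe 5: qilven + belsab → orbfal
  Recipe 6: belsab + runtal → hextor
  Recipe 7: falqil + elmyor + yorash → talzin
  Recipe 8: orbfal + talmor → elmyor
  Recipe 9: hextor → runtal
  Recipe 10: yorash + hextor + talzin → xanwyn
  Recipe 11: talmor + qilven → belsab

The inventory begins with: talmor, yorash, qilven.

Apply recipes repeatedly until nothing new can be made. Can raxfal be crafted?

Using Recipe 11, talmor and qilven make belsab.
qilven + belsab → orbfal (Recipe 5).
Using Recipe 8, orbfal and talmor make elmyor.
talmor + orbfal → falqil (Recipe 4).
falqil + elmyor + yorash → talzin (Recipe 7).
Using Recipe 3, talzin and elmyor make raxfal.

Yes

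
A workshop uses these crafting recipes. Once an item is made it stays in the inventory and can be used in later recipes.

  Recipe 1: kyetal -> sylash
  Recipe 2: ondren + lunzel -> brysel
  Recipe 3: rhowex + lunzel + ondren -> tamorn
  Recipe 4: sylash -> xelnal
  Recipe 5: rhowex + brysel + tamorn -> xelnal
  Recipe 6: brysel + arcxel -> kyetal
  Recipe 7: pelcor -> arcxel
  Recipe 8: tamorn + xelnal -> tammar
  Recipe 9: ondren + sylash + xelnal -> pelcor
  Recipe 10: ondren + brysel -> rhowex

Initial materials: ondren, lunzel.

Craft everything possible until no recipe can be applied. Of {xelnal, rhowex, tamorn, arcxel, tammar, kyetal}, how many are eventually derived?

ondren + lunzel -> brysel (Recipe 2).
Using Recipe 10, ondren and brysel make rhowex.
Using Recipe 3, rhowex, lunzel, and ondren make tamorn.
rhowex + brysel + tamorn -> xelnal (Recipe 5).
tamorn + xelnal -> tammar (Recipe 8).
xelnal: reached.
rhowex: reached.
tamorn: reached.
arcxel would need pelcor (Recipe 7), but pelcor is never obtained.
tammar: reached.
kyetal would need brysel and arcxel (Recipe 6), but arcxel is never obtained.
Reached: xelnal, rhowex, tamorn, and tammar — 4 of the 6.

4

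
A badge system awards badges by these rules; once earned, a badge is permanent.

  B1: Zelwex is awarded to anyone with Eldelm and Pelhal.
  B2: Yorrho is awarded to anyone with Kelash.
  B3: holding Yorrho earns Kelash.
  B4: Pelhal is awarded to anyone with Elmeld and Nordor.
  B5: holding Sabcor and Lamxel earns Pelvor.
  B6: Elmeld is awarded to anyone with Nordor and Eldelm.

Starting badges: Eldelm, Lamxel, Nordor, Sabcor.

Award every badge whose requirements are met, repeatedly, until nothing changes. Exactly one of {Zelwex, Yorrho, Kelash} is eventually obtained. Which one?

With Nordor and Eldelm, Elmeld is earned (B6).
With Elmeld and Nordor, Pelhal is earned (B4).
With Eldelm and Pelhal, Zelwex is earned (B1).
Kelash would need Yorrho (B3), but Yorrho is never earned. Yorrho would need Kelash (B2), but Kelash is never earned.

Zelwex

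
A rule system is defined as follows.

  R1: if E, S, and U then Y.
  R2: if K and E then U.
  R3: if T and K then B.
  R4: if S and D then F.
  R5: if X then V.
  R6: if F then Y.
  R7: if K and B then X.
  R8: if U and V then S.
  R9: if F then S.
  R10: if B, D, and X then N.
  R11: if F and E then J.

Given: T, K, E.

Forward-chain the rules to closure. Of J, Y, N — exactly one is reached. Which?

K and E hold, so U follows (R2).
T and K hold, so B follows (R3).
K and B hold, so X follows (R7).
X holds, so V follows (R5).
U and V hold, so S follows (R8).
E, S, and U hold, so Y follows (R1).
J would need F and E (R11), but F is never established. N would need B, D, and X (R10), but D is never established.

Y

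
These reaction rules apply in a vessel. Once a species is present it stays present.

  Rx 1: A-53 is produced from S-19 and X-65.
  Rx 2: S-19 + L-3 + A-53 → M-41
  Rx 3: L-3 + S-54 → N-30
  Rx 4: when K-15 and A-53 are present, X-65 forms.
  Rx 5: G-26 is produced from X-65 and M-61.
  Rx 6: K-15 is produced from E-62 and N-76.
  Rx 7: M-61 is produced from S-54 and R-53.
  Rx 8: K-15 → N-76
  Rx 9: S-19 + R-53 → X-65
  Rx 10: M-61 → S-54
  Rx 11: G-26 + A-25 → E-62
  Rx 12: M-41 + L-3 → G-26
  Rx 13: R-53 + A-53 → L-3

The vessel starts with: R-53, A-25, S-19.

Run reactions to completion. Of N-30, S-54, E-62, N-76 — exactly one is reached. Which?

S-19 and R-53 present → X-65 forms (Rx 9).
S-19 and X-65 present → A-53 forms (Rx 1).
R-53 and A-53 present → L-3 forms (Rx 13).
S-19, L-3, and A-53 present → M-41 forms (Rx 2).
M-41 and L-3 present → G-26 forms (Rx 12).
G-26 and A-25 present → E-62 forms (Rx 11).
N-30 would need L-3 and S-54 (Rx 3), but S-54 never forms. N-76 would need K-15 (Rx 8), but K-15 never forms. S-54 would need M-61 (Rx 10), but M-61 never forms.

E-62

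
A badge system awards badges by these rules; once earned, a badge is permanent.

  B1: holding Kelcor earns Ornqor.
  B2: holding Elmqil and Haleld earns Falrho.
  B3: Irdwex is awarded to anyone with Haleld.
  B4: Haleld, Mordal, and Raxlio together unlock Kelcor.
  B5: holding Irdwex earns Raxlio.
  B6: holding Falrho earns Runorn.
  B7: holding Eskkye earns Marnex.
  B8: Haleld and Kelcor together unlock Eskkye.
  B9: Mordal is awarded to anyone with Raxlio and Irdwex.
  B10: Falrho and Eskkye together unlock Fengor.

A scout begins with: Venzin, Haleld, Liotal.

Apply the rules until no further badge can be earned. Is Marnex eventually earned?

With Haleld, Irdwex is earned (B3).
With Irdwex, Raxlio is earned (B5).
With Raxlio and Irdwex, Mordal is earned (B9).
With Haleld, Mordal, and Raxlio, Kelcor is earned (B4).
With Haleld and Kelcor, Eskkye is earned (B8).
With Eskkye, Marnex is earned (B7).

Yes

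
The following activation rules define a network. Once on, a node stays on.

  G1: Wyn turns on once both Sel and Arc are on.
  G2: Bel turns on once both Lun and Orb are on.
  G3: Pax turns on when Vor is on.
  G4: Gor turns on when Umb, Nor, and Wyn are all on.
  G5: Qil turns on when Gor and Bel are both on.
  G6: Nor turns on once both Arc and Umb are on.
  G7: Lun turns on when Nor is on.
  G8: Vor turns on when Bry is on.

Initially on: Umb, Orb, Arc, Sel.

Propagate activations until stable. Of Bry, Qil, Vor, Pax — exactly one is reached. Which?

Arc and Umb are on, so Nor turns on (G6).
Sel and Arc are on, so Wyn turns on (G1).
G4: Umb, Nor, and Wyn on → Gor on.
Nor is on, so Lun turns on (G7).
Lun and Orb are on, so Bel turns on (G2).
Gor and Bel are on, so Qil turns on (G5).
No rule produces Bry, and it is not given. Vor would need Bry (G8), but Bry never turns on. Pax would need Vor (G3), but Vor never turns on.

Qil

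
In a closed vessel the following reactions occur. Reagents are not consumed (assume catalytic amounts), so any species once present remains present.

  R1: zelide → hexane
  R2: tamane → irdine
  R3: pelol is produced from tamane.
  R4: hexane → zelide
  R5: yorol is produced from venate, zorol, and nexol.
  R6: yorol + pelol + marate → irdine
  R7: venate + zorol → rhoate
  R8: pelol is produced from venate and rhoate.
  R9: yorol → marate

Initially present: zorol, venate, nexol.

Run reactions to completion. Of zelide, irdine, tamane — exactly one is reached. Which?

venate, zorol, and nexol present → yorol forms (R5).
venate and zorol present → rhoate forms (R7).
yorol present → marate forms (R9).
venate and rhoate present → pelol forms (R8).
yorol, pelol, and marate present → irdine forms (R6).
No rule produces tamane, and it is not given. zelide would need hexane (R4), but hexane never forms.

irdine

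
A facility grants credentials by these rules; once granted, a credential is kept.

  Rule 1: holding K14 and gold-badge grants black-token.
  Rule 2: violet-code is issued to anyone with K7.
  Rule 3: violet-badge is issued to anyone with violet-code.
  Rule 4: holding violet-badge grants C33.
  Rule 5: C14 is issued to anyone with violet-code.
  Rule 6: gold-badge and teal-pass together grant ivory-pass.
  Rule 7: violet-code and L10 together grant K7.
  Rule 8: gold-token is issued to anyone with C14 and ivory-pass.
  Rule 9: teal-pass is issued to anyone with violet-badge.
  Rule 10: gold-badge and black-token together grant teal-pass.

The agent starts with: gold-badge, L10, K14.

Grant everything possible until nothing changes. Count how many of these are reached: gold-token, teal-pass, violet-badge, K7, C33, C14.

1

Holding K14 and gold-badge grants black-token (Rule 1).
Holding gold-badge and black-token grants teal-pass (Rule 10).
gold-token would need C14 and ivory-pass (Rule 8), but C14 is never granted.
teal-pass: reached.
violet-badge would need violet-code (Rule 3), but violet-code is never granted.
K7 would need violet-code and L10 (Rule 7), but violet-code is never granted.
C33 would need violet-badge (Rule 4), but violet-badge is never granted.
C14 would need violet-code (Rule 5), but violet-code is never granted.
Reached: teal-pass — 1 of the 6.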